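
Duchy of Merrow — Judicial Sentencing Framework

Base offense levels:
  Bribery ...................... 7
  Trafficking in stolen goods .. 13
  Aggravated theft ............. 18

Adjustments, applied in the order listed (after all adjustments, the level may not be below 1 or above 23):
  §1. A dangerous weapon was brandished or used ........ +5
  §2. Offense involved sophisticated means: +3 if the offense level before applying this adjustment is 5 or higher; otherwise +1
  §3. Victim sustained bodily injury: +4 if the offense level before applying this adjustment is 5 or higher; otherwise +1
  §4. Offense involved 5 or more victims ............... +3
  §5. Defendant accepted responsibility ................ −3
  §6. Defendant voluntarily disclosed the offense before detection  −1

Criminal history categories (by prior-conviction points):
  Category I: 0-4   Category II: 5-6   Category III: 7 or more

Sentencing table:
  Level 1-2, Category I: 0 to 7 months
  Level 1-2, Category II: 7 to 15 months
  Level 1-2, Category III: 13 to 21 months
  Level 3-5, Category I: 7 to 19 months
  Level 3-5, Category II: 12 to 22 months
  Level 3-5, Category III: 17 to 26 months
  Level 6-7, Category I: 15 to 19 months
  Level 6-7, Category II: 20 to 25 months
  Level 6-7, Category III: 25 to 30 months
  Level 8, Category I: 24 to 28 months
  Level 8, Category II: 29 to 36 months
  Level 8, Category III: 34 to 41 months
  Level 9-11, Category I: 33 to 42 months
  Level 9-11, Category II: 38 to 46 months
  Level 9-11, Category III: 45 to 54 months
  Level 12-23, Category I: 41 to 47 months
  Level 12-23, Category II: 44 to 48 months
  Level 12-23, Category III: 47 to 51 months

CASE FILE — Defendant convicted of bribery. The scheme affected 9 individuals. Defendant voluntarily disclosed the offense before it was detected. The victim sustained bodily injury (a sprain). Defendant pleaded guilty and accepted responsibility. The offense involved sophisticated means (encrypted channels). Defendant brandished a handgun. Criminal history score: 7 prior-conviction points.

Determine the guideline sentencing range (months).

47-51 months

Base offense level for bribery: 7.
§1 applies: 7 + 5 = 12.
§2 applies (level before this adjustment is 12 ≥ 5, so +3): 12 + 3 = 15.
§3 applies (level before this adjustment is 15 ≥ 5, so +4): 15 + 4 = 19.
§4 applies: 19 + 3 = 22.
§5 applies: 22 − 3 = 19.
§6 applies: 19 − 1 = 18.
Final offense level: 18.
Criminal history: 7 prior points → Category III (7+).
Level 18 falls in the 12-23 band.
Grid: Level 12-23 × Category III = 47-51 months.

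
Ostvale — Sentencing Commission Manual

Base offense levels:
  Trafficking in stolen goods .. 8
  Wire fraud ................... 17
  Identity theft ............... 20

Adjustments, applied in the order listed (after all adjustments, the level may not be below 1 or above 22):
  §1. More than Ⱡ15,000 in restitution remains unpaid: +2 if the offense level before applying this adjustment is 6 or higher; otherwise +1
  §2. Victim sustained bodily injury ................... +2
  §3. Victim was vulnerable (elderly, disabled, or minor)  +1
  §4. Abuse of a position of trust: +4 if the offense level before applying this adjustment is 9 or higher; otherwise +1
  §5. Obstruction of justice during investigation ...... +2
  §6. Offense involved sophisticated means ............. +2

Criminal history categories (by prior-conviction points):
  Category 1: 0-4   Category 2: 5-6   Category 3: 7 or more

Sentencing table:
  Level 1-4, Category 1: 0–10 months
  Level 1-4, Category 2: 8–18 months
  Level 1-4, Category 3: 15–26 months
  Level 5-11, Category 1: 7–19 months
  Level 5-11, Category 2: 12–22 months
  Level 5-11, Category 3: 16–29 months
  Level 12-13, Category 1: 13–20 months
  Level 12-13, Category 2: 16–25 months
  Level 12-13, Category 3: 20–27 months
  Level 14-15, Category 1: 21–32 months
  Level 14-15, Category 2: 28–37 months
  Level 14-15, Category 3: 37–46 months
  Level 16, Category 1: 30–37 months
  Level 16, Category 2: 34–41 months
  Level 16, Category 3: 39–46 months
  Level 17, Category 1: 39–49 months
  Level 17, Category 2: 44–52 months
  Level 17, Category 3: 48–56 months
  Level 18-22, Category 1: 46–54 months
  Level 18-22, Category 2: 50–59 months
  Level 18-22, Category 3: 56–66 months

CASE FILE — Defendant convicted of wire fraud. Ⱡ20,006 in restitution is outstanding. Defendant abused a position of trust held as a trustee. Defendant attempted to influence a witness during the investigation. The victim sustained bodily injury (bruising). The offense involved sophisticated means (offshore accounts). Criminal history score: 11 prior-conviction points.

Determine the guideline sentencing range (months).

Base offense level for wire fraud: 17.
§1 applies (level before this adjustment is 17 ≥ 6, so +2): 17 + 2 = 19.
§2 applies: 19 + 2 = 21.
§4 applies (level before this adjustment is 21 ≥ 9, so +4): 21 + 4 = 25.
§5 applies: 25 + 2 = 27.
§6 applies: 27 + 2 = 29.
Level 29 exceeds the maximum of 22; capped at 22.
Final offense level: 22.
Criminal history: 11 prior points → Category 3 (7+).
Level 22 falls in the 18-22 band.
Grid: Level 18-22 × Category 3 = 56-66 months.

56-66 months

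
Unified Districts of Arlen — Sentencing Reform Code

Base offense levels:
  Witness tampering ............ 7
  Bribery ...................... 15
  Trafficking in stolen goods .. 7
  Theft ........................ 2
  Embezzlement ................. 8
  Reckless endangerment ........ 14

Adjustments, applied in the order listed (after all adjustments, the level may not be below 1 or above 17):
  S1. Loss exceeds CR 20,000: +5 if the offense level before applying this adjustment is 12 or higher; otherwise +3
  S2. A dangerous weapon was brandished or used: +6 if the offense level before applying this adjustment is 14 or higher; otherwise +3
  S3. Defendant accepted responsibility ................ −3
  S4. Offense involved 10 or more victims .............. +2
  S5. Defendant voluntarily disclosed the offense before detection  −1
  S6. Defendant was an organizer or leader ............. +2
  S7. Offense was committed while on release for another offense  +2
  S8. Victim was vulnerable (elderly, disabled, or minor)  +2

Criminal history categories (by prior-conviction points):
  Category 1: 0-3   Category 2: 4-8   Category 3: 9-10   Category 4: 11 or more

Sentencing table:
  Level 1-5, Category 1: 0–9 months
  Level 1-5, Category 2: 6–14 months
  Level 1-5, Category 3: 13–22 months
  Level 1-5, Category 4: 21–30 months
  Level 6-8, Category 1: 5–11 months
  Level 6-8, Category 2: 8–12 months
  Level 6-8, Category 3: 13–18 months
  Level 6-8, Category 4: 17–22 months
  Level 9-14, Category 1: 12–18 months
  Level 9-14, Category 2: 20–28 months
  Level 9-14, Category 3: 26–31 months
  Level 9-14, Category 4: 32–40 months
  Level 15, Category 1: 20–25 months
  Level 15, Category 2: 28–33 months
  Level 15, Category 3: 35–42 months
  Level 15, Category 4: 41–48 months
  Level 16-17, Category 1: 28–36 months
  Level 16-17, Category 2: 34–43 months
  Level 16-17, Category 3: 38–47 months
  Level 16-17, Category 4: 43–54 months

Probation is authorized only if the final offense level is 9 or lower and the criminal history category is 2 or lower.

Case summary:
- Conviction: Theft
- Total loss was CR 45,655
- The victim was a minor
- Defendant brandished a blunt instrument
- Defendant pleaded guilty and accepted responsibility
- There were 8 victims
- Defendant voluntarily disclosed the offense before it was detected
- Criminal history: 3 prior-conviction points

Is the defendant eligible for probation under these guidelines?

Base offense level for theft: 2.
S1 applies (level before this adjustment is 2 < 12, so +3): 2 + 3 = 5.
S2 applies (level before this adjustment is 5 < 14, so +3): 5 + 3 = 8.
S3 applies: 8 − 3 = 5.
S5 applies: 5 − 1 = 4.
S7 does not apply.
S8 applies: 4 + 2 = 6.
Final offense level: 6.
Criminal history: 3 prior points → Category 1 (0-3).
Level 6 falls in the 6-8 band.
Grid: Level 6-8 × Category 1 = 5-11 months.
Probation check: level 6 ≤ 9 and category 1 ≤ 2 → eligible.

Yes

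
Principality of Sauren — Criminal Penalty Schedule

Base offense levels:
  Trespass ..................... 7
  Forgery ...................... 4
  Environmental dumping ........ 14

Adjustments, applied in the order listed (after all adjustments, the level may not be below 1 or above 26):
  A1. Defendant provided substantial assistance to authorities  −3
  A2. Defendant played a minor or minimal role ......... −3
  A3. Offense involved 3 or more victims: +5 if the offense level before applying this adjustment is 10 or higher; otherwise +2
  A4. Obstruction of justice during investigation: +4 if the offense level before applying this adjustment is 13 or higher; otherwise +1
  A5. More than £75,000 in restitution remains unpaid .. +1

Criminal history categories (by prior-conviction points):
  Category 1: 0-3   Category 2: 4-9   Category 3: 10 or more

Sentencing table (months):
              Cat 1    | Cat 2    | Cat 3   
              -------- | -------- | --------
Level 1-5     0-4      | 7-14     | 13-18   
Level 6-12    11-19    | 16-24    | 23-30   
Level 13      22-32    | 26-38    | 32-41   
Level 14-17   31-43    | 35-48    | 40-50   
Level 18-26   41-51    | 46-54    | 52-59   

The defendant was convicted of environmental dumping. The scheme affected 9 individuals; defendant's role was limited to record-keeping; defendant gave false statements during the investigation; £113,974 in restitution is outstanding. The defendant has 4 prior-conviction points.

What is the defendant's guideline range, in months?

Base offense level for environmental dumping: 14.
A1 does not apply.
A2 applies: 14 − 3 = 11.
A3 applies (level before this adjustment is 11 ≥ 10, so +5): 11 + 5 = 16.
A4 applies (level before this adjustment is 16 ≥ 13, so +4): 16 + 4 = 20.
A5 applies: 20 + 1 = 21.
Final offense level: 21.
Criminal history: 4 prior points → Category 2 (4-9).
Level 21 falls in the 18-26 band.
Grid: Level 18-26 × Category 2 = 46-54 months.

46-54 months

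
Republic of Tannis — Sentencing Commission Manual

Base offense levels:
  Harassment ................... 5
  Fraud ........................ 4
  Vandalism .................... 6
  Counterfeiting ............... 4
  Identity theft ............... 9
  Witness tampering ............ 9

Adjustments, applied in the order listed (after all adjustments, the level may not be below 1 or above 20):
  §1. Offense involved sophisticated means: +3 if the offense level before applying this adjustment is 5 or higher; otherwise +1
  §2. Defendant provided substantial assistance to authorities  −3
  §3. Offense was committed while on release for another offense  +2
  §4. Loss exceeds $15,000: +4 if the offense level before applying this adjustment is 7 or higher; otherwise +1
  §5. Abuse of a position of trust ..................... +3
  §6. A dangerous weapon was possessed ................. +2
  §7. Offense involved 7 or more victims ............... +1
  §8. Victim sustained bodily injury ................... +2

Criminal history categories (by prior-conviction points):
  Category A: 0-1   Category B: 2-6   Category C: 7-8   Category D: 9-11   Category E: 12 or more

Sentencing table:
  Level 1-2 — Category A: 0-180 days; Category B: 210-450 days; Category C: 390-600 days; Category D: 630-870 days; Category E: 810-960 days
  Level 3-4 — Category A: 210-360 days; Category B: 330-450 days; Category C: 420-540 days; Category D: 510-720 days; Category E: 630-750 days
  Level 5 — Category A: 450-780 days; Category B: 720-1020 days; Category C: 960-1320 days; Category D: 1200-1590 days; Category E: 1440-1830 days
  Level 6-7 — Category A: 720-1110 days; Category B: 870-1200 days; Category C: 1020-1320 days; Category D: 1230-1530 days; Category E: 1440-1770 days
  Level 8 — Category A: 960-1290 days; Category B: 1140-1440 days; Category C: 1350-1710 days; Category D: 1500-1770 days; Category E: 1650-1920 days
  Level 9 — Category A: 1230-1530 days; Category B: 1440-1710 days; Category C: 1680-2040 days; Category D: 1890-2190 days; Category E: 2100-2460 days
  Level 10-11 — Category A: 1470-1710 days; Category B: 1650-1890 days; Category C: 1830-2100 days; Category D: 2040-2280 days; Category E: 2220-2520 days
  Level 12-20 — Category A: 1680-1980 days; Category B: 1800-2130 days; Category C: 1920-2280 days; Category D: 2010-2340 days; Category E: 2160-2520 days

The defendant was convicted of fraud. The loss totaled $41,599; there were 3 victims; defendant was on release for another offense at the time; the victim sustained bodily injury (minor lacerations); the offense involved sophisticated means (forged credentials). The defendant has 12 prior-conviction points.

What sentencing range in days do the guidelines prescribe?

2160-2520 days

Base offense level for fraud: 4.
§1 applies (level before this adjustment is 4 < 5, so +1): 4 + 1 = 5.
§2 does not apply.
§3 applies: 5 + 2 = 7.
§4 applies (level before this adjustment is 7 ≥ 7, so +4): 7 + 4 = 11.
§8 applies: 11 + 2 = 13.
Final offense level: 13.
Criminal history: 12 prior points → Category E (12+).
Level 13 falls in the 12-20 band.
Grid: Level 12-20 × Category E = 2160-2520 days.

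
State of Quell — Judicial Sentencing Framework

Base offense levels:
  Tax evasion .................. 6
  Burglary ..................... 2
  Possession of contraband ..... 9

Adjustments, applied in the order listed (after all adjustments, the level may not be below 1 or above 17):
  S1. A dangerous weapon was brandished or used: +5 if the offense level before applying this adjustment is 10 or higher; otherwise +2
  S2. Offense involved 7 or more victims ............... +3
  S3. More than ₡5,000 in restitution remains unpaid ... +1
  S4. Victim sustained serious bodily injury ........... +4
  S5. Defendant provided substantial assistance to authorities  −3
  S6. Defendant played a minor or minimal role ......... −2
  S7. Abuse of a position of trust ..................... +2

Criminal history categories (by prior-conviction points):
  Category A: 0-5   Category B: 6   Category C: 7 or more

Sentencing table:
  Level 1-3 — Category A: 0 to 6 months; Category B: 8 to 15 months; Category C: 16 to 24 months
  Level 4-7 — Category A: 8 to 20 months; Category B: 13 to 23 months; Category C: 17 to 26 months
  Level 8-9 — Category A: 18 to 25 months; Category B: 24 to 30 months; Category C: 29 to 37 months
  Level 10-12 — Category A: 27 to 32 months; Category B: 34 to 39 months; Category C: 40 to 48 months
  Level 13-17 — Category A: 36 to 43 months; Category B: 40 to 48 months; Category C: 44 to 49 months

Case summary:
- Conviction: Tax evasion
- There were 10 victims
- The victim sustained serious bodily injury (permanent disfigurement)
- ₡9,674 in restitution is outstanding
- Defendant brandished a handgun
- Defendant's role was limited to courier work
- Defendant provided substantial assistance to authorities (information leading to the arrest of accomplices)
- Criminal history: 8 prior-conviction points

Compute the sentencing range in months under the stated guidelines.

40-48 months

Base offense level for tax evasion: 6.
S1 applies (level before this adjustment is 6 < 10, so +2): 6 + 2 = 8.
S2 applies: 8 + 3 = 11.
S3 applies: 11 + 1 = 12.
S4 applies: 12 + 4 = 16.
S5 applies: 16 − 3 = 13.
S6 applies: 13 − 2 = 11.
Final offense level: 11.
Criminal history: 8 prior points → Category C (7+).
Level 11 falls in the 10-12 band.
Grid: Level 10-12 × Category C = 40-48 months.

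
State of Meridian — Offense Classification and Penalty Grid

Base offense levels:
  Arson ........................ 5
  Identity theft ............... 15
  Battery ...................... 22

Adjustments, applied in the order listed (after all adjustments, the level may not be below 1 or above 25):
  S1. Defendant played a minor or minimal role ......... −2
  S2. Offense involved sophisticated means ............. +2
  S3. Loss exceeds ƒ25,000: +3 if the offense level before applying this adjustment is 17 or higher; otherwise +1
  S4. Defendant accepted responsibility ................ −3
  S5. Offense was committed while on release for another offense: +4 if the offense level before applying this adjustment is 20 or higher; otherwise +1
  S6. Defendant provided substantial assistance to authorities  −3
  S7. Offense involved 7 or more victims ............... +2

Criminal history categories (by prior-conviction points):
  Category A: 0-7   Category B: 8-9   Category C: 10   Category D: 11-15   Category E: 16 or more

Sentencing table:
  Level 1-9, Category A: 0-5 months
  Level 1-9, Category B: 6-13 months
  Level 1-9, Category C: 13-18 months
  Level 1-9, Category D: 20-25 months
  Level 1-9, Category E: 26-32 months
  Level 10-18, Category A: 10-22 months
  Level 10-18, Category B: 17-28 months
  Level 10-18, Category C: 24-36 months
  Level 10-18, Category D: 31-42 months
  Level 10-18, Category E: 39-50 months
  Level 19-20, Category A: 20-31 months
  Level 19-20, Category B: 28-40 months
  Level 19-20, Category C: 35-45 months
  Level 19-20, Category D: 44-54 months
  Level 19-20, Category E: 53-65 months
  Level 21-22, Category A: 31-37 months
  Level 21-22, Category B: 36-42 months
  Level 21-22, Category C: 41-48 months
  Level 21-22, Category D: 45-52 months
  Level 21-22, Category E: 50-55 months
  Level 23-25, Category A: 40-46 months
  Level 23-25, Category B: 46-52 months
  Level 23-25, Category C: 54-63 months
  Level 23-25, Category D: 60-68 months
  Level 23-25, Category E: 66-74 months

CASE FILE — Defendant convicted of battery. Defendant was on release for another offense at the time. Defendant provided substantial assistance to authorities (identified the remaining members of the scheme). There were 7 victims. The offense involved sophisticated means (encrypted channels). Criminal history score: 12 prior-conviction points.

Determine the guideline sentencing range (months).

Base offense level for battery: 22.
S2 applies: 22 + 2 = 24.
S3 does not apply.
S5 applies (level before this adjustment is 24 ≥ 20, so +4): 24 + 4 = 28.
S6 applies: 28 − 3 = 25.
S7 applies: 25 + 2 = 27.
Level 27 exceeds the maximum of 25; capped at 25.
Final offense level: 25.
Criminal history: 12 prior points → Category D (11-15).
Level 25 falls in the 23-25 band.
Grid: Level 23-25 × Category D = 60-68 months.

60-68 months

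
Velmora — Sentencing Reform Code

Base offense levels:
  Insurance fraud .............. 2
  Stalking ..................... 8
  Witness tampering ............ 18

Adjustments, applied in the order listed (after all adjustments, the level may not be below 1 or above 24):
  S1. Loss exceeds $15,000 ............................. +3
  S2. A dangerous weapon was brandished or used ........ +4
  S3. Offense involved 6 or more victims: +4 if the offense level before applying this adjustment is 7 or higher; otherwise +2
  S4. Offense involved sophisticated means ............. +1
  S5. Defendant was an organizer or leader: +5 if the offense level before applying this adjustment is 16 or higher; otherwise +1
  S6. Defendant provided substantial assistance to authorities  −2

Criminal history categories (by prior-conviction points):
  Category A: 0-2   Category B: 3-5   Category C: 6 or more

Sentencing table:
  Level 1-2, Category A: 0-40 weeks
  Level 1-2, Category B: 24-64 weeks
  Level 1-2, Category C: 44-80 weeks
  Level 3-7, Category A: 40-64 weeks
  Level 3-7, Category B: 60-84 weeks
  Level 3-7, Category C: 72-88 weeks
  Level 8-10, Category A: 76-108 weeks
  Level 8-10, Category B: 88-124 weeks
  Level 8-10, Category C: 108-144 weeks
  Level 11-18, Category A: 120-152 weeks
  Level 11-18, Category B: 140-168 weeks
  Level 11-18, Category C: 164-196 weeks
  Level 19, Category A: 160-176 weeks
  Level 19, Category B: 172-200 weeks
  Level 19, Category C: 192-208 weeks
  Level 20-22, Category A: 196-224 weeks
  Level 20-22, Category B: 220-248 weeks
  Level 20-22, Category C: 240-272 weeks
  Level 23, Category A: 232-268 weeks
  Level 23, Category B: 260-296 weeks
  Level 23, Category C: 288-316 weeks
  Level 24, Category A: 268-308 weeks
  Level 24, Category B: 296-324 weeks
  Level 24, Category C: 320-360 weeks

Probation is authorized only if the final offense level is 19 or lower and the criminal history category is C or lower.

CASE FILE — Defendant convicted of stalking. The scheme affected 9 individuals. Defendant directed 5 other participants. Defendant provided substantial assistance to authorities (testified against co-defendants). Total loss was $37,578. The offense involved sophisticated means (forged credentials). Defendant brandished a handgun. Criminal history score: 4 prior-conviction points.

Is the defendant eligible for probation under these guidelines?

No

Base offense level for stalking: 8.
S1 applies: 8 + 3 = 11.
S2 applies: 11 + 4 = 15.
S3 applies (level before this adjustment is 15 ≥ 7, so +4): 15 + 4 = 19.
S4 applies: 19 + 1 = 20.
S5 applies (level before this adjustment is 20 ≥ 16, so +5): 20 + 5 = 25.
S6 applies: 25 − 2 = 23.
Final offense level: 23.
Criminal history: 4 prior points → Category B (3-5).
Level 23 falls in the 23 band.
Grid: Level 23 × Category B = 260-296 weeks.
Probation check: level 23 > 19 and category B ≤ C → not eligible.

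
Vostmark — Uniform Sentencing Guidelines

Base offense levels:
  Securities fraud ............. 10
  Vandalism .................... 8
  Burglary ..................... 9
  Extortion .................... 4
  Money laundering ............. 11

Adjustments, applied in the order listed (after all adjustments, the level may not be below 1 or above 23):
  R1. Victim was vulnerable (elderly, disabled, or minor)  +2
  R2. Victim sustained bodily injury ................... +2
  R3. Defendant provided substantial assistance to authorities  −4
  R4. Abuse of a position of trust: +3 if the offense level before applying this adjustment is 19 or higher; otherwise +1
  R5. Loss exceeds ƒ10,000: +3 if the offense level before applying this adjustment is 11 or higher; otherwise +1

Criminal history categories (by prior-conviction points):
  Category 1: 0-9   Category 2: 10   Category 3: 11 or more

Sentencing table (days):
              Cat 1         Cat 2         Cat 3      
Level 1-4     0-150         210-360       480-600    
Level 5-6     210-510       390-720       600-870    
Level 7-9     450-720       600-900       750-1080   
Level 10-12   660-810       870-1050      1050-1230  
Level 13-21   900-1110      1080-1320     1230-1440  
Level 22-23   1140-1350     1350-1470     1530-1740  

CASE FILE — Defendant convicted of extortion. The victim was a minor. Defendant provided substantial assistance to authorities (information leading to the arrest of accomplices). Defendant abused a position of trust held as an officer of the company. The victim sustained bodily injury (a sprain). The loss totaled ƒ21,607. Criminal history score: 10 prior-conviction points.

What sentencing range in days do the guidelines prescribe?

Base offense level for extortion: 4.
R1 applies: 4 + 2 = 6.
R2 applies: 6 + 2 = 8.
R3 applies: 8 − 4 = 4.
R4 applies (level before this adjustment is 4 < 19, so +1): 4 + 1 = 5.
R5 applies (level before this adjustment is 5 < 11, so +1): 5 + 1 = 6.
Final offense level: 6.
Criminal history: 10 prior points → Category 2 (10).
Level 6 falls in the 5-6 band.
Grid: Level 5-6 × Category 2 = 390-720 days.

390-720 days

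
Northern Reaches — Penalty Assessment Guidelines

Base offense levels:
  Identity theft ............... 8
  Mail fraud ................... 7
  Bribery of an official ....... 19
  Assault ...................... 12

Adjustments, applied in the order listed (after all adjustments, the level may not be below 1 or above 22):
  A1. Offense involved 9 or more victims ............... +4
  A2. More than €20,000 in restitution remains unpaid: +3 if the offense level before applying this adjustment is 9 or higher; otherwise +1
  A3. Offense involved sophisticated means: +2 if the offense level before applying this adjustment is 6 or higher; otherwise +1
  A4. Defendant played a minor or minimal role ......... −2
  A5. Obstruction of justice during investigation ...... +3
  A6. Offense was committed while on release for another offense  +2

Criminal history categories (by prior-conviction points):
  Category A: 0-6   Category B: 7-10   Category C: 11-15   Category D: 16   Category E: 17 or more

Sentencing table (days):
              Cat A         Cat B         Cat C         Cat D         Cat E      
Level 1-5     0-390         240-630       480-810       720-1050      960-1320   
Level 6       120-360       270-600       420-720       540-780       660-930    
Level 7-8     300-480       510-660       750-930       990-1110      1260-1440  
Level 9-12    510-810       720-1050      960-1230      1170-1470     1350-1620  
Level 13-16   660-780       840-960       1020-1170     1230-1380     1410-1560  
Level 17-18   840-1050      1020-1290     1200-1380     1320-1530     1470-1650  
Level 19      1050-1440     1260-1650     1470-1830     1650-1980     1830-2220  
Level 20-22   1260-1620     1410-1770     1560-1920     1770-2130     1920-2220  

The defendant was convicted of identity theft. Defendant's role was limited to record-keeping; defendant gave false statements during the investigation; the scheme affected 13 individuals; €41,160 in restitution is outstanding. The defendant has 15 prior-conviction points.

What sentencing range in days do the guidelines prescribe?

Base offense level for identity theft: 8.
A1 applies: 8 + 4 = 12.
A2 applies (level before this adjustment is 12 ≥ 9, so +3): 12 + 3 = 15.
A4 applies: 15 − 2 = 13.
A5 applies: 13 + 3 = 16.
A6 does not apply.
Final offense level: 16.
Criminal history: 15 prior points → Category C (11-15).
Level 16 falls in the 13-16 band.
Grid: Level 13-16 × Category C = 1020-1170 days.

1020-1170 days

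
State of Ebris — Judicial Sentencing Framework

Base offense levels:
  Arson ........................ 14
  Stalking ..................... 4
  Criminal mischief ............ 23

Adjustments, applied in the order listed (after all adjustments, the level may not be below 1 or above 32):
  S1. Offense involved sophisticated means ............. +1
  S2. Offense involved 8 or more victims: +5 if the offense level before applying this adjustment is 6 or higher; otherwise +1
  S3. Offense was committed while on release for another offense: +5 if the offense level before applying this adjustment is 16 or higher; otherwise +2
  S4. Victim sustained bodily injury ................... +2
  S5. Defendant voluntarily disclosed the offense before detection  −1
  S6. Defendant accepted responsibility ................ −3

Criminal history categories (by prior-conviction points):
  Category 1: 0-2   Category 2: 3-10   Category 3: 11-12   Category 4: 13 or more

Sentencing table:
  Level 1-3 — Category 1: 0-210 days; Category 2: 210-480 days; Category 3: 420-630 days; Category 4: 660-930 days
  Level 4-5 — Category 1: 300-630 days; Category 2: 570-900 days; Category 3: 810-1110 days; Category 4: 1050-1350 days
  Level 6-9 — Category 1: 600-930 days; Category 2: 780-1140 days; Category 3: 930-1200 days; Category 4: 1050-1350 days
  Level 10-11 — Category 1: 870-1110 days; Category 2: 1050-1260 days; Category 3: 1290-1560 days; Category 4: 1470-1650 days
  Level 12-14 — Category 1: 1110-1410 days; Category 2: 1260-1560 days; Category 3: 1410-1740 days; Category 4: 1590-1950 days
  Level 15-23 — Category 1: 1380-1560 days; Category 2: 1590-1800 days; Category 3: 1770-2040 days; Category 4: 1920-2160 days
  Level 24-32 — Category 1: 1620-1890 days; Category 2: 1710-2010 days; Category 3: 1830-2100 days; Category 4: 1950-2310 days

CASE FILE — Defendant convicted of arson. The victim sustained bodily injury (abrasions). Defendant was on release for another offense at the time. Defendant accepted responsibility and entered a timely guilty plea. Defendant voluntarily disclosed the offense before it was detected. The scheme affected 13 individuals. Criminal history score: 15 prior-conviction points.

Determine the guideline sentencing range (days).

1920-2160 days

Base offense level for arson: 14.
S1 does not apply.
S2 applies (level before this adjustment is 14 ≥ 6, so +5): 14 + 5 = 19.
S3 applies (level before this adjustment is 19 ≥ 16, so +5): 19 + 5 = 24.
S4 applies: 24 + 2 = 26.
S5 applies: 26 − 1 = 25.
S6 applies: 25 − 3 = 22.
Final offense level: 22.
Criminal history: 15 prior points → Category 4 (13+).
Level 22 falls in the 15-23 band.
Grid: Level 15-23 × Category 4 = 1920-2160 days.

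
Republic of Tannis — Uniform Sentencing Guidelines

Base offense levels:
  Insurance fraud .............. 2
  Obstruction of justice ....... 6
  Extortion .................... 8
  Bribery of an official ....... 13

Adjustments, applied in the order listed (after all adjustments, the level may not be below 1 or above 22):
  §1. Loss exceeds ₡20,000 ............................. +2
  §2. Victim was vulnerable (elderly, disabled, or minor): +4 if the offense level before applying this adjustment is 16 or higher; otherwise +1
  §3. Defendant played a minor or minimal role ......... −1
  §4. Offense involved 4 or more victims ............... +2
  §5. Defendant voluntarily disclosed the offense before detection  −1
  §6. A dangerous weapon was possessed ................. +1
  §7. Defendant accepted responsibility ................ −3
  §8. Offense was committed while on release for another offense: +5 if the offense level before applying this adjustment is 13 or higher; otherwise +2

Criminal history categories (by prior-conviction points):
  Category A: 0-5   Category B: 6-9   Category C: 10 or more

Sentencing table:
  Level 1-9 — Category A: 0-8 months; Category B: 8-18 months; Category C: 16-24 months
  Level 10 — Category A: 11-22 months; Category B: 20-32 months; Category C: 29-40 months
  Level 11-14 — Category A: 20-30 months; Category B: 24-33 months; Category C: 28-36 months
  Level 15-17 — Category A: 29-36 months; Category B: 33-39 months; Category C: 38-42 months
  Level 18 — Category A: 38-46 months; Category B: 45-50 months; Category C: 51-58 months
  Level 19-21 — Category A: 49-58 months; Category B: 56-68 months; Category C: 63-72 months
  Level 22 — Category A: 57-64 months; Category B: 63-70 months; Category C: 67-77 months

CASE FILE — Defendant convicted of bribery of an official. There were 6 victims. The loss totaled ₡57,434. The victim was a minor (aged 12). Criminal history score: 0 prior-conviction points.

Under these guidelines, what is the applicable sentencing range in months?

Base offense level for bribery of an official: 13.
§1 applies: 13 + 2 = 15.
§2 applies (level before this adjustment is 15 < 16, so +1): 15 + 1 = 16.
§3 does not apply.
§4 applies: 16 + 2 = 18.
§6 does not apply.
Final offense level: 18.
Criminal history: 0 prior points → Category A (0-5).
Level 18 falls in the 18 band.
Grid: Level 18 × Category A = 38-46 months.

38-46 months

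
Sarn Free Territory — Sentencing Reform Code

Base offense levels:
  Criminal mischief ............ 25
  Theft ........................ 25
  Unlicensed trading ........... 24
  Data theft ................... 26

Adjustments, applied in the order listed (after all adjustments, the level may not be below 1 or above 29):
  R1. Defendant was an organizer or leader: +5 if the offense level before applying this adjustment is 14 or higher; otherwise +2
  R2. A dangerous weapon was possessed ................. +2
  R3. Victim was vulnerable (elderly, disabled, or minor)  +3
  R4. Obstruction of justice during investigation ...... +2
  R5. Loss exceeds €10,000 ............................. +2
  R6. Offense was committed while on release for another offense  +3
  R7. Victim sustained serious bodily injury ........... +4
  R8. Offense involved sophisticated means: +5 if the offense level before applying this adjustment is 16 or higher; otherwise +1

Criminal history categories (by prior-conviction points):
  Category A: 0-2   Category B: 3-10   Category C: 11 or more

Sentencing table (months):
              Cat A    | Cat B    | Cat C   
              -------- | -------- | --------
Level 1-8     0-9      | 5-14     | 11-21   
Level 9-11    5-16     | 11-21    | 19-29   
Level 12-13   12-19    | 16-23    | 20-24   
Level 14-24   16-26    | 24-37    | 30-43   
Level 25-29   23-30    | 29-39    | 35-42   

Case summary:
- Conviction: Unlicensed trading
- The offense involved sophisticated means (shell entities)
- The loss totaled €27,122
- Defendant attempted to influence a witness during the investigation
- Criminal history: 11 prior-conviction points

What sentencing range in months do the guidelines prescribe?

Base offense level for unlicensed trading: 24.
R3 does not apply.
R4 applies: 24 + 2 = 26.
R5 applies: 26 + 2 = 28.
R6 does not apply.
R7 does not apply.
R8 applies (level before this adjustment is 28 ≥ 16, so +5): 28 + 5 = 33.
Level 33 exceeds the maximum of 29; capped at 29.
Final offense level: 29.
Criminal history: 11 prior points → Category C (11+).
Level 29 falls in the 25-29 band.
Grid: Level 25-29 × Category C = 35-42 months.

35-42 months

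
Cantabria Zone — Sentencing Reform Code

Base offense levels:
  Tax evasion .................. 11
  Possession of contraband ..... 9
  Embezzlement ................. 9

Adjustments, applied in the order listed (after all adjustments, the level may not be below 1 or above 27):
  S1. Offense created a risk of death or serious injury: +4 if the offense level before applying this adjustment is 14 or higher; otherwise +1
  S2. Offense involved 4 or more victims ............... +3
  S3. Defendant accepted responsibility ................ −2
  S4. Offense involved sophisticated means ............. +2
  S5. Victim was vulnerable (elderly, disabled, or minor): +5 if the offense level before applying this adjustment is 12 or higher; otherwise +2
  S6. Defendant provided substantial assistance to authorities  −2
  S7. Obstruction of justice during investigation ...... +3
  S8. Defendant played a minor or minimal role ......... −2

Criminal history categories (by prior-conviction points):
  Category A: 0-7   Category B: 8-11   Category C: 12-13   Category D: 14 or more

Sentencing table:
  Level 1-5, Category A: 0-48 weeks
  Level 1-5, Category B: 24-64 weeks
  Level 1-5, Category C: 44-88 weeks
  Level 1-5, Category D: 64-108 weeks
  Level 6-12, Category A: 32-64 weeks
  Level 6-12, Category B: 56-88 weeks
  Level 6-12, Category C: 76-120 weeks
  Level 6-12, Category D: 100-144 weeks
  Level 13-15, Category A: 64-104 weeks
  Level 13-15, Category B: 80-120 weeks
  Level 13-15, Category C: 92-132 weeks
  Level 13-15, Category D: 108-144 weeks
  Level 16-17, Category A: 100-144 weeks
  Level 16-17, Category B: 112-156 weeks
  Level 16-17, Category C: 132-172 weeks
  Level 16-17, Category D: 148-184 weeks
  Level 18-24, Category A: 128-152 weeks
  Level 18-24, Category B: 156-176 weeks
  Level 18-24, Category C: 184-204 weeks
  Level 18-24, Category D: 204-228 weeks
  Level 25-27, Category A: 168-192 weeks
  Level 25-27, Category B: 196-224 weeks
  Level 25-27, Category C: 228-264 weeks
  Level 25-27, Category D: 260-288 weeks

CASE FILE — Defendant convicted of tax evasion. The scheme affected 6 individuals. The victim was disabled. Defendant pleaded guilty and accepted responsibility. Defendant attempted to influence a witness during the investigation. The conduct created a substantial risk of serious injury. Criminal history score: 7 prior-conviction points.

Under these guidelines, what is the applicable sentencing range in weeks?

Base offense level for tax evasion: 11.
S1 applies (level before this adjustment is 11 < 14, so +1): 11 + 1 = 12.
S2 applies: 12 + 3 = 15.
S3 applies: 15 − 2 = 13.
S4 does not apply.
S5 applies (level before this adjustment is 13 ≥ 12, so +5): 13 + 5 = 18.
S6 does not apply.
S7 applies: 18 + 3 = 21.
S8 does not apply.
Final offense level: 21.
Criminal history: 7 prior points → Category A (0-7).
Level 21 falls in the 18-24 band.
Grid: Level 18-24 × Category A = 128-152 weeks.

128-152 weeks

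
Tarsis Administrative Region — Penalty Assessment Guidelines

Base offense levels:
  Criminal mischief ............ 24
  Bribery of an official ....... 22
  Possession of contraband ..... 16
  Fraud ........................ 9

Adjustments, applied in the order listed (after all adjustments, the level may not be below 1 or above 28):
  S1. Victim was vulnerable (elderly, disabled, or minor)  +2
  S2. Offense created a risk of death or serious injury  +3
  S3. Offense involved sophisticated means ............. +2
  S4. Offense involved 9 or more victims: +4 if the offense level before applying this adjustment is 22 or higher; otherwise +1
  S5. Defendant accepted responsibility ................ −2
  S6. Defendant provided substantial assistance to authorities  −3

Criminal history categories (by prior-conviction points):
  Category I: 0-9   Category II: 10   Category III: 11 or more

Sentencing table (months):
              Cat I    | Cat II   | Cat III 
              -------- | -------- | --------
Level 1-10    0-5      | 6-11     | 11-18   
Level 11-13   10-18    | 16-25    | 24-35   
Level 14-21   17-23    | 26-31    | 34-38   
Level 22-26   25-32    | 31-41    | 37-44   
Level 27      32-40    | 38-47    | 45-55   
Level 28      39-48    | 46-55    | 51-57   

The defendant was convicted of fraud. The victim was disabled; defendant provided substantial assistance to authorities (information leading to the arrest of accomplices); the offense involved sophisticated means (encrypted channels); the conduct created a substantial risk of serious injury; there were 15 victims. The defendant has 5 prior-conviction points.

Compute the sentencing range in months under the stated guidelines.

Base offense level for fraud: 9.
S1 applies: 9 + 2 = 11.
S2 applies: 11 + 3 = 14.
S3 applies: 14 + 2 = 16.
S4 applies (level before this adjustment is 16 < 22, so +1): 16 + 1 = 17.
S5 does not apply.
S6 applies: 17 − 3 = 14.
Final offense level: 14.
Criminal history: 5 prior points → Category I (0-9).
Level 14 falls in the 14-21 band.
Grid: Level 14-21 × Category I = 17-23 months.

17-23 months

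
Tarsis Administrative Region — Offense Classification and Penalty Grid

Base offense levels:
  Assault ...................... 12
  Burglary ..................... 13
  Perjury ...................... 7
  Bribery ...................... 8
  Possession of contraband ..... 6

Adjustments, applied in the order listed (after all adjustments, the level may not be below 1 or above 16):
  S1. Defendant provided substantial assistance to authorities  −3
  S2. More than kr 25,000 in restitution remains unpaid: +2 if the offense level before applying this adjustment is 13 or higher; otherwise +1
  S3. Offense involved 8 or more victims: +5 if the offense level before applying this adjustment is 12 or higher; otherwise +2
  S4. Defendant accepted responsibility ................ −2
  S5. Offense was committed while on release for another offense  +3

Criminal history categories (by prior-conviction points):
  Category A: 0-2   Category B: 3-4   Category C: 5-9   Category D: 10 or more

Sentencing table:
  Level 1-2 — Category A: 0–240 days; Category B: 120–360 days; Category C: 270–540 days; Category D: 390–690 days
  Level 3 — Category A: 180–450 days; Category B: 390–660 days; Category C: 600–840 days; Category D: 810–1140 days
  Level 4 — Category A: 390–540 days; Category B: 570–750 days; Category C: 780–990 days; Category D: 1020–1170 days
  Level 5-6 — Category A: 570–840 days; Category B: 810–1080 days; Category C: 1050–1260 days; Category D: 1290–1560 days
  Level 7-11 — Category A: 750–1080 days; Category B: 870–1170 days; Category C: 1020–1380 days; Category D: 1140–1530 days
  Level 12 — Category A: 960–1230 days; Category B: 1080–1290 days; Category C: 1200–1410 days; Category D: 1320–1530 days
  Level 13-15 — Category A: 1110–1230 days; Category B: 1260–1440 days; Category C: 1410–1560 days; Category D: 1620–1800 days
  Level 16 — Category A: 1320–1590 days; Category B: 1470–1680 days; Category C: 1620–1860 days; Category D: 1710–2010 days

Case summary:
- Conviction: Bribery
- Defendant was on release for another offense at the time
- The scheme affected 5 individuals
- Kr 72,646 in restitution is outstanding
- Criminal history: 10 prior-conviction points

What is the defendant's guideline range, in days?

Base offense level for bribery: 8.
S1 does not apply.
S2 applies (level before this adjustment is 8 < 13, so +1): 8 + 1 = 9.
S3 does not apply.
S5 applies: 9 + 3 = 12.
Final offense level: 12.
Criminal history: 10 prior points → Category D (10+).
Level 12 falls in the 12 band.
Grid: Level 12 × Category D = 1320-1530 days.

1320-1530 days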